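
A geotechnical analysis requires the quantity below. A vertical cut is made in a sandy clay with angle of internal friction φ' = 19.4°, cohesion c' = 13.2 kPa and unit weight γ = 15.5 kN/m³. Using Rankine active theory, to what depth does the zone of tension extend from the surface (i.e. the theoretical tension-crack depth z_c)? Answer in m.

2.41 m

K_a = tan²(45° − 19.4°/2) = 0.5013; √K_a = 0.7080.
The active pressure is zero where K_a γ z = 2c√K_a, so z_c = 2c/(γ√K_a) = 2×13.2/(15.5×0.7080) = 2.406 m.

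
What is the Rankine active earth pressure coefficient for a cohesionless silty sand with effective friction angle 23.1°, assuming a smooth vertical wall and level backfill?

0.436

K_a = (1 − sin φ)/(1 + sin φ) = (1 − sin 23.1°)/(1 + sin 23.1°) = 0.4364.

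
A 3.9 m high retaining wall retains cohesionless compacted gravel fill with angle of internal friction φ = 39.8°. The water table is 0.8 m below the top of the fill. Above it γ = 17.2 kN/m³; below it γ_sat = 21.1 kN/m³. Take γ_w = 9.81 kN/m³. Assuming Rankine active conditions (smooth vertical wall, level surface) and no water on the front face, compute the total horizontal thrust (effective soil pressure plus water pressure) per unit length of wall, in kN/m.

K_a = tan²(45° − φ/2) = 0.2194.
γ' = 21.1 − 9.81 = 11.29 kN/m³. Depth below WT = 3.1 m.
σ'_h at WT = K_a γ d_w = 3.019 kPa; at base = 3.019 + K_a γ' × 3.1 = 10.70 kPa.
P₁ (0–0.8 m) = ½×3.019×0.8 = 1.208. P₂ (0.8–3.9 m) = ½(3.019+10.70)×3.1 = 21.26.
P_w = ½ γ_w h₂² = 0.5×9.81×3.1² = 47.14. Total = 1.208+21.26+47.14 = 69.61 kN/m.

69.6 kN/m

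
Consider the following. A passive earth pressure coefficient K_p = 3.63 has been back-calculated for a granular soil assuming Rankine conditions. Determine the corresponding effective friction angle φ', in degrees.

K_p = (1+sin φ)/(1−sin φ) ⇒ sin φ = (K_p − 1)/(K_p + 1) = 0.5680.
φ = arcsin(0.5680) = 34.61°.

34.6°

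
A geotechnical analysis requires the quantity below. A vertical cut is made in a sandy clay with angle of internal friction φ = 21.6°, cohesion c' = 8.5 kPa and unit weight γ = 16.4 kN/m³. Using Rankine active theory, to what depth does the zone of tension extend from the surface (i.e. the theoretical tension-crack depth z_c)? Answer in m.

K_a = tan²(45° − 21.6°/2) = 0.4619; √K_a = 0.6796.
The active pressure is zero where K_a γ z = 2c√K_a, so z_c = 2c/(γ√K_a) = 2×8.5/(16.4×0.6796) = 1.525 m.

1.53 m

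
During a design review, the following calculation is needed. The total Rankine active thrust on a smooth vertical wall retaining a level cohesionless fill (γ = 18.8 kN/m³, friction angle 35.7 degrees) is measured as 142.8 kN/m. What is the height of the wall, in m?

K_a = 0.2630. P_a = ½ K_a γ H² ⇒ H = √(2P_a/(K_a γ)).
H = √(2×142.8/(0.2630×18.8)) = 7.600 m.

7.60 m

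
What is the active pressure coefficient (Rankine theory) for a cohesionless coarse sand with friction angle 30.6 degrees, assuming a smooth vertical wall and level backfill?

K_a = (1 − sin φ)/(1 + sin φ) = (1 − sin 30.6°)/(1 + sin 30.6°) = 0.3253.

0.325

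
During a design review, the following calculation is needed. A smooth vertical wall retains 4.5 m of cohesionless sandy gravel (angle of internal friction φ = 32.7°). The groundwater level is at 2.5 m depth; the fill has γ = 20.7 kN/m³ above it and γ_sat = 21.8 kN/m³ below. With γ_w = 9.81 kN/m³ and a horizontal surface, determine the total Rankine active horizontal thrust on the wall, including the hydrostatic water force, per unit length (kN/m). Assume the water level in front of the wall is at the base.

K_a = tan²(45° − φ/2) = 0.2985.
γ' = 21.8 − 9.81 = 11.99 kN/m³. Depth below WT = 2.0 m.
σ'_h at WT = K_a γ d_w = 15.45 kPa; at base = 15.45 + K_a γ' × 2.0 = 22.61 kPa.
P₁ (0–2.5 m) = ½×15.45×2.5 = 19.31. P₂ (2.5–4.5 m) = ½(15.45+22.61)×2.0 = 38.05.
P_w = ½ γ_w h₂² = 0.5×9.81×2.0² = 19.62. Total = 19.31+38.05+19.62 = 76.98 kN/m.

77.0 kN/m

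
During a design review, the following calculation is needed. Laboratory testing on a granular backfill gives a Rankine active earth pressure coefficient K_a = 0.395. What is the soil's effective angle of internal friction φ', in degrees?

K_a = tan²(45° − φ/2) ⇒ 45° − φ/2 = arctan(√0.395) = 32.15°.
φ = 2(45° − 32.15°) = 25.70°.

25.7°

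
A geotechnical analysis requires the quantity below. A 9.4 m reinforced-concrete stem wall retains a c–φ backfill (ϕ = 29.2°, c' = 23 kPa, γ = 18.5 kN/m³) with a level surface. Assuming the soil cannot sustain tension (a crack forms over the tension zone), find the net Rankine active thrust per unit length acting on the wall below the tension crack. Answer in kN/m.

K_a = 0.3442; √K_a = 0.5867.
Tension-crack depth z_c = 2c/(γ√K_a) = 2×23/(18.5×0.5867) = 4.238 m.
σ_a at base = K_a γ H − 2c√K_a = 0.3442×18.5×9.4 − 2×23×0.5867 = 32.87 kPa.
P_a = ½ × 32.87 × (H − z_c) = 0.5×32.87×5.162 = 84.84 kN/m.

84.8 kN/m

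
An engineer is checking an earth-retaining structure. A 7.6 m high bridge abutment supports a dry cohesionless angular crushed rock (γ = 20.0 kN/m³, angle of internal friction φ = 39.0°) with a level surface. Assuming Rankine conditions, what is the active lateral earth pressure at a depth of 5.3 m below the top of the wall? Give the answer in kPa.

K_a = (1 − sin φ)/(1 + sin φ) = 0.2275.
σ_h = K_a γ z = 0.2275 × 20.0 × 5.3 = 24.12 kPa.

24.1 kPa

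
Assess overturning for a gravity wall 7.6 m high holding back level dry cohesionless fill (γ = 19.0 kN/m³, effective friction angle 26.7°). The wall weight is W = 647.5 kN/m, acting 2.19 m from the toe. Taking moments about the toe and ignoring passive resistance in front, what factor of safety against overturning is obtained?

2.68

K_a = tan²(45° − 26.7°/2) = 0.3800.
P_a = ½K_aγH² = 0.5×0.3800×19.0×7.6² = 208.5 kN/m, acting at H/3 = 2.533 m above the base.
Overturning moment M_o = P_a × H/3 = 208.5 × 2.533 = 528.2.
Resisting moment M_r = W × 2.19 = 647.5 × 2.19 = 1418.
FS_overturning = M_r/M_o = 1418/528.2 = 2.685.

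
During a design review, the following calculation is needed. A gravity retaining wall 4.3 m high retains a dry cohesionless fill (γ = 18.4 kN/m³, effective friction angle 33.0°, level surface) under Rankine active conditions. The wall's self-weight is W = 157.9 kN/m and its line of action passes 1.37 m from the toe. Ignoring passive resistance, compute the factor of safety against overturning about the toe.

K_a = tan²(45° − 33.0°/2) = 0.2948.
P_a = ½K_aγH² = 0.5×0.2948×18.4×4.3² = 50.15 kN/m, acting at H/3 = 1.433 m above the base.
Overturning moment M_o = P_a × H/3 = 50.15 × 1.433 = 71.88.
Resisting moment M_r = W × 1.37 = 157.9 × 1.37 = 216.3.
FS_overturning = M_r/M_o = 216.3/71.88 = 3.010.

3.01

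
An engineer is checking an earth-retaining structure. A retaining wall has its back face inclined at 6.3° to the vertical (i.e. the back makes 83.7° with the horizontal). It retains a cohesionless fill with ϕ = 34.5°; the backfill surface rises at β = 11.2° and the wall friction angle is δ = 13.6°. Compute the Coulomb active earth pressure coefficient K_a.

0.343

K_a = sin²(α+φ) / [sin²α · sin(α−δ) · (1 + √{sin(φ+δ)sin(φ−β) / (sin(α−δ)sin(α+β))})²].
With α = 83.7°, φ = 34.5°, δ = 13.6°, β = 11.2°: K_a = 0.3433.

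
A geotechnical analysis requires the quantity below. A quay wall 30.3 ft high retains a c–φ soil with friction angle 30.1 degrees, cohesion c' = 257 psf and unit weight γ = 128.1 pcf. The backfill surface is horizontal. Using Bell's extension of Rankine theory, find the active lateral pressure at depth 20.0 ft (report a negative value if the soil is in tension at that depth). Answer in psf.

K_a = (1 − sin φ)/(1 + sin φ) = 0.3320.
σ_a = K_a γ z − 2c√K_a = 0.3320×128.1×20.0 − 2×257×0.5762 = 554.4 psf.

554 psf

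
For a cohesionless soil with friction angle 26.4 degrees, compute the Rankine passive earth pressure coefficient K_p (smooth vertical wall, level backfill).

2.60

K_p = (1 + sin φ)/(1 − sin φ) = tan²(45° + 26.4°/2) = 2.601.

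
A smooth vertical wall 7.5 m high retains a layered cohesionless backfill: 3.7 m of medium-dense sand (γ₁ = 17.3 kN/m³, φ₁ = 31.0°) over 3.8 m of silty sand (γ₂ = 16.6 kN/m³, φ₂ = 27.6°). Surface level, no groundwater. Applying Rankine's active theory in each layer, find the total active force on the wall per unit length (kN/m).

171 kN/m

K_a1 = tan²(45°−31.0°/2) = 0.3201; K_a2 = tan²(45°−27.6°/2) = 0.3668.
Layer 1: σ at base = K_a1 γ₁ h₁ = 20.49 kPa; P₁ = ½×20.49×3.7 = 37.91.
Layer 2: σ_v at top = γ₁h₁ = 64.01; σ_h top = K_a2×64.01 = 23.48; σ_h base = K_a2×(64.01+16.6×3.8) = 46.61.
P₂ = ½(23.48+46.61)×3.8 = 133.2. Total P_a = 37.91+133.2 = 171.1 kN/m.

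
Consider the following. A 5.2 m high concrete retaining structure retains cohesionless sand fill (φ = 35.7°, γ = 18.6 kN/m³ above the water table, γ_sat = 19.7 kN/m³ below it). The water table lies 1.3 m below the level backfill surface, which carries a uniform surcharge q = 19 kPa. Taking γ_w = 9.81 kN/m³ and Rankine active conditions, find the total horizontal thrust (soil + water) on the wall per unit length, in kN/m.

K_a = tan²(45° − φ/2) = 0.2630.
γ' = 19.7 − 9.81 = 9.890 kN/m³. h₂ = H − d_w = 3.9 m.
σ'_h: at surface K_a·q = 4.997; at WT K_a(q+γd_w) = 11.36; at base K_a(q+γd_w+γ'h₂) = 21.50 kPa.
P₁ = ½(4.997+11.36)×1.3 = 10.63; P₂ = ½(11.36+21.50)×3.9 = 64.07; P_w = ½γ_w h₂² = 74.61.
Total = 10.63+64.07+74.61 = 149.3 kN/m.

149 kN/m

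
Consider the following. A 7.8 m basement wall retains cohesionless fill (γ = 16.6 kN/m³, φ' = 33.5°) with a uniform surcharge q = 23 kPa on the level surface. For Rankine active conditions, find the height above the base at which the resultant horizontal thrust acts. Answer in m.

2.94 m

K_a = 0.2887.
Triangular part P₁ = ½K_aγH² = 145.8 at H/3 = 2.600 m; rectangular part P₂ = K_a q H = 51.79 at H/2 = 3.900 m.
ȳ = (P₁·2.600 + P₂·3.900)/(P₁+P₂) = 2.941 m.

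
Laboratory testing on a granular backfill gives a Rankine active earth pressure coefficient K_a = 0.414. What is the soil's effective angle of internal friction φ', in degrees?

K_a = tan²(45° − φ/2) ⇒ 45° − φ/2 = arctan(√0.414) = 32.76°.
φ = 2(45° − 32.76°) = 24.48°.

24.5°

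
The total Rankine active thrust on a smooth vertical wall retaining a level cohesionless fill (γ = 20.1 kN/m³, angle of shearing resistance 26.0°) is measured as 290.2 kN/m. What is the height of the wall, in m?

8.60 m

K_a = 0.3905. P_a = ½ K_a γ H² ⇒ H = √(2P_a/(K_a γ)).
H = √(2×290.2/(0.3905×20.1)) = 8.600 m.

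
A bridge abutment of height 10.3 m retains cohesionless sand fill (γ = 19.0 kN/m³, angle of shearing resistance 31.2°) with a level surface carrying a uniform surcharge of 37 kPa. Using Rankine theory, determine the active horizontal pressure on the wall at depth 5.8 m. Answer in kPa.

K_a = (1 − sin φ)/(1 + sin φ) = 0.3175.
σ_v = γz + q = 19.0 × 5.8 + 37 = 147.2 kPa.
σ_h = K_a σ_v = 0.3175 × 147.2 = 46.74 kPa.

46.7 kPa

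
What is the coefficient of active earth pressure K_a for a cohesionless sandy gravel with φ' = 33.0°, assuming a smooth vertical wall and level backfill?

0.295

K_a = tan²(45° − φ/2) = tan²(28.50°) = 0.2948.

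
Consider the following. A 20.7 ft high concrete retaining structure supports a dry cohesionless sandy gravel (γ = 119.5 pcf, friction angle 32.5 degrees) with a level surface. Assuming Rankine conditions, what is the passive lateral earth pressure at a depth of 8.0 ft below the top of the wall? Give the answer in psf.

3180 psf

K_p = (1 + sin φ)/(1 − sin φ) = 3.322.
σ_h = K_p γ z = 3.322 × 119.5 × 8.0 = 3176 psf.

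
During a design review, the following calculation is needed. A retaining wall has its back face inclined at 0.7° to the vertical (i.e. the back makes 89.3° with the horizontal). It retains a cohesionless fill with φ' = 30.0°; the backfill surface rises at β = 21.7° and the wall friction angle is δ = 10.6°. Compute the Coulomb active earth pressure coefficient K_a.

0.445

K_a = sin²(α+φ) / [sin²α · sin(α−δ) · (1 + √{sin(φ+δ)sin(φ−β) / (sin(α−δ)sin(α+β))})²].
With α = 89.3°, φ = 30.0°, δ = 10.6°, β = 21.7°: K_a = 0.4449.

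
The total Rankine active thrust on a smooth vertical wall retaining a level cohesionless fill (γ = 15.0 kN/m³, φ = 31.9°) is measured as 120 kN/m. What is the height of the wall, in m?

K_a = 0.3085. P_a = ½ K_a γ H² ⇒ H = √(2P_a/(K_a γ)).
H = √(2×120/(0.3085×15.0)) = 7.201 m.

7.20 m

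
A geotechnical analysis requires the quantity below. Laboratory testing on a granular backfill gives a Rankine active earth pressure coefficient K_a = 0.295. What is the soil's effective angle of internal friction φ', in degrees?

K_a = tan²(45° − φ/2) ⇒ 45° − φ/2 = arctan(√0.295) = 28.51°.
φ = 2(45° − 28.51°) = 32.98°.

33.0°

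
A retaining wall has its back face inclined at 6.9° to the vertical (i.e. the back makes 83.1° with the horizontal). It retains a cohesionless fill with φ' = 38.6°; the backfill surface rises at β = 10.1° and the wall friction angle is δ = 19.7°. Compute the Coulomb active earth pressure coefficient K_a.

0.293

K_a = sin²(α+φ) / [sin²α · sin(α−δ) · (1 + √{sin(φ+δ)sin(φ−β) / (sin(α−δ)sin(α+β))})²].
With α = 83.1°, φ = 38.6°, δ = 19.7°, β = 10.1°: K_a = 0.2930.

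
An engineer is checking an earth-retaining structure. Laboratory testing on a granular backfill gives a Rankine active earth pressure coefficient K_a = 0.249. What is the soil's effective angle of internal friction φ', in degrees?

37.0°

K_a = tan²(45° − φ/2) ⇒ 45° − φ/2 = arctan(√0.249) = 26.52°.
φ = 2(45° − 26.52°) = 36.96°.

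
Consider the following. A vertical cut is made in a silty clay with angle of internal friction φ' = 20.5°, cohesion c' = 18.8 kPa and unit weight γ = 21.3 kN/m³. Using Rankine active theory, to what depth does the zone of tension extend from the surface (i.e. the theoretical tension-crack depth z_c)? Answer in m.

2.54 m

K_a = tan²(45° − 20.5°/2) = 0.4813; √K_a = 0.6937.
The active pressure is zero where K_a γ z = 2c√K_a, so z_c = 2c/(γ√K_a) = 2×18.8/(21.3×0.6937) = 2.545 m.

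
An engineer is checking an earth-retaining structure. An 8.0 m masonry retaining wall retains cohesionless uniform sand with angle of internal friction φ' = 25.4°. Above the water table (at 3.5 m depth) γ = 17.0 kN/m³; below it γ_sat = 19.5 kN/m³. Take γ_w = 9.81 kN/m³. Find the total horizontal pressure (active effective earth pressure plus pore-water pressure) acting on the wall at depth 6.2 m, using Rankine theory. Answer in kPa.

60.7 kPa

K_a = (1 − sin φ)/(1 + sin φ) = 0.3996.
γ' = 19.5 − 9.81 = 9.690 kN/m³.
Effective vertical stress at 6.2 m: σ'_v = 17.0×3.5 + 9.690×2.70 = 85.66 kPa.
σ'_h = K_a σ'_v = 0.3996 × 85.66 = 34.23 kPa; u = γ_w × 2.70 = 26.49 kPa.
Total σ_h = 34.23 + 26.49 = 60.72 kPa.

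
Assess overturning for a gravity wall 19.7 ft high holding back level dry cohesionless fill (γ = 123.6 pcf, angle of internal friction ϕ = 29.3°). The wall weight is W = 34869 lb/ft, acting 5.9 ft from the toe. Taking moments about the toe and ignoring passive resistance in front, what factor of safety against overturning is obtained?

K_a = tan²(45° − 29.3°/2) = 0.3428.
P_a = ½K_aγH² = 0.5×0.3428×123.6×19.7² = 8223 lb/ft, acting at H/3 = 6.567 ft above the base.
Overturning moment M_o = P_a × H/3 = 8223 × 6.567 = 54000.
Resisting moment M_r = W × 5.9 = 34869 × 5.9 = 205700.
FS_overturning = M_r/M_o = 205700/54000 = 3.810.

3.81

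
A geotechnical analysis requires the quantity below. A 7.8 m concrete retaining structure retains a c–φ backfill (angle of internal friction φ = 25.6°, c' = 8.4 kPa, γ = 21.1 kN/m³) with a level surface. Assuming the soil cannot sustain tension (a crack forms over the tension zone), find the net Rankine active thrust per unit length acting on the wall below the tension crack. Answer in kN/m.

K_a = 0.3966; √K_a = 0.6297.
Tension-crack depth z_c = 2c/(γ√K_a) = 2×8.4/(21.1×0.6297) = 1.264 m.
σ_a at base = K_a γ H − 2c√K_a = 0.3966×21.1×7.8 − 2×8.4×0.6297 = 54.69 kPa.
P_a = ½ × 54.69 × (H − z_c) = 0.5×54.69×6.536 = 178.7 kN/m.

179 kN/m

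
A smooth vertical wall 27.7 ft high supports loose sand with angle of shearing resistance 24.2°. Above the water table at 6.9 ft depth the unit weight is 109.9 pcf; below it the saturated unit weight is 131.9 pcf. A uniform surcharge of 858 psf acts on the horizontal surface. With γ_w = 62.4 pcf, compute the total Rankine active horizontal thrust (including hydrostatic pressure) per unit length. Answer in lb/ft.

K_a = tan²(45° − φ/2) = 0.4185.
γ' = 131.9 − 62.4 = 69.50 pcf. h₂ = H − d_w = 20.8 ft.
σ'_h: at surface K_a·q = 359.1; at WT K_a(q+γd_w) = 676.5; at base K_a(q+γd_w+γ'h₂) = 1281 psf.
P₁ = ½(359.1+676.5)×6.9 = 3573; P₂ = ½(676.5+1281)×20.8 = 20360; P_w = ½γ_w h₂² = 13500.
Total = 3573+20360+13500 = 37430 lb/ft.

37400 lb/ft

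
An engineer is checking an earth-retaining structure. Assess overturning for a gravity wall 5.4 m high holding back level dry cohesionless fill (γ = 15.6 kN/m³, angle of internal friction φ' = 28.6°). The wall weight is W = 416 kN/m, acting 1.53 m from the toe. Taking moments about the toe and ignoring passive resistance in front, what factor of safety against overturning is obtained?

K_a = tan²(45° − 28.6°/2) = 0.3525.
P_a = ½K_aγH² = 0.5×0.3525×15.6×5.4² = 80.19 kN/m, acting at H/3 = 1.800 m above the base.
Overturning moment M_o = P_a × H/3 = 80.19 × 1.800 = 144.3.
Resisting moment M_r = W × 1.53 = 416 × 1.53 = 636.5.
FS_overturning = M_r/M_o = 636.5/144.3 = 4.410.

4.41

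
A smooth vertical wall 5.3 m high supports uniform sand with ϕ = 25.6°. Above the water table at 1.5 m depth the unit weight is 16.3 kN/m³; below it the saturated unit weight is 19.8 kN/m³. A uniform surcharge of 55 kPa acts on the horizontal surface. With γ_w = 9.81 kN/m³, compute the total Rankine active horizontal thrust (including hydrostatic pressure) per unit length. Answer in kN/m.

K_a = tan²(45° − φ/2) = 0.3966.
γ' = 19.8 − 9.81 = 9.990 kN/m³. h₂ = H − d_w = 3.8 m.
σ'_h: at surface K_a·q = 21.81; at WT K_a(q+γd_w) = 31.51; at base K_a(q+γd_w+γ'h₂) = 46.56 kPa.
P₁ = ½(21.81+31.51)×1.5 = 39.99; P₂ = ½(31.51+46.56)×3.8 = 148.3; P_w = ½γ_w h₂² = 70.83.
Total = 39.99+148.3+70.83 = 259.1 kN/m.

259 kN/m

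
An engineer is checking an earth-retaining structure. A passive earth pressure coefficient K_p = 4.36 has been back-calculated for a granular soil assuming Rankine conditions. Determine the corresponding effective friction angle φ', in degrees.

38.8°

K_p = (1+sin φ)/(1−sin φ) ⇒ sin φ = (K_p − 1)/(K_p + 1) = 0.6269.
φ = arcsin(0.6269) = 38.82°.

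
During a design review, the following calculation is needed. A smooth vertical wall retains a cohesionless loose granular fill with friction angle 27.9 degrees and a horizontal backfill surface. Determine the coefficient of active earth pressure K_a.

0.362

K_a = (1 − sin φ)/(1 + sin φ) = (1 − sin 27.9°)/(1 + sin 27.9°) = 0.3625.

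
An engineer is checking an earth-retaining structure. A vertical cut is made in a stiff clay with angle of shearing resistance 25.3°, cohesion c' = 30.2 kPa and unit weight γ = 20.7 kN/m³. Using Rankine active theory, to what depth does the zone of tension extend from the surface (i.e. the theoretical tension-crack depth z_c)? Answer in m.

K_a = tan²(45° − 25.3°/2) = 0.4012; √K_a = 0.6334.
The active pressure is zero where K_a γ z = 2c√K_a, so z_c = 2c/(γ√K_a) = 2×30.2/(20.7×0.6334) = 4.607 m.

4.61 m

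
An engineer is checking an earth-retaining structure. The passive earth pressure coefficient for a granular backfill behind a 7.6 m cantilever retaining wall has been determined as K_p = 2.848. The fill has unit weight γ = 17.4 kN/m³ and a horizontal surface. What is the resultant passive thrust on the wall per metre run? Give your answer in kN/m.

P = ½ K_p γ H² = 0.5 × 2.848 × 17.4 × 7.6² = 1431 kN/m.

1430 kN/m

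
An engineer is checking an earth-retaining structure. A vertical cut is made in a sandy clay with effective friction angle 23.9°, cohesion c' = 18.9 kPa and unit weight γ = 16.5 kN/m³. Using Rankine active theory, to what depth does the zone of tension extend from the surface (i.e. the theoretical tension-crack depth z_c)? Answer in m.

K_a = tan²(45° − 23.9°/2) = 0.4233; √K_a = 0.6506.
The active pressure is zero where K_a γ z = 2c√K_a, so z_c = 2c/(γ√K_a) = 2×18.9/(16.5×0.6506) = 3.521 m.

3.52 m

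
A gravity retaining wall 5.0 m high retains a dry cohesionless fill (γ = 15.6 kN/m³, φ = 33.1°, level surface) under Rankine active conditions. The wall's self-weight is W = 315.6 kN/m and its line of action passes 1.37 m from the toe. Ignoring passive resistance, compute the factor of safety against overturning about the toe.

4.53

K_a = tan²(45° − 33.1°/2) = 0.2936.
P_a = ½K_aγH² = 0.5×0.2936×15.6×5.0² = 57.25 kN/m, acting at H/3 = 1.667 m above the base.
Overturning moment M_o = P_a × H/3 = 57.25 × 1.667 = 95.41.
Resisting moment M_r = W × 1.37 = 315.6 × 1.37 = 432.4.
FS_overturning = M_r/M_o = 432.4/95.41 = 4.532.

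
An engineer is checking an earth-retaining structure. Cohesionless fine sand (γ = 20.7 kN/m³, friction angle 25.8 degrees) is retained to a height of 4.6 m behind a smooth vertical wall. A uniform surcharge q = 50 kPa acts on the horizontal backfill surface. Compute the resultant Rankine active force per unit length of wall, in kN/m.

177 kN/m

K_a = tan²(45° − φ/2) = 0.3935.
Soil triangle: ½ K_a γ H² = 0.5×0.3935×20.7×4.6² = 86.18 kN/m.
Surcharge rectangle: K_a q H = 0.3935×50×4.6 = 90.51 kN/m.
Total = 86.18 + 90.51 = 176.7 kN/m.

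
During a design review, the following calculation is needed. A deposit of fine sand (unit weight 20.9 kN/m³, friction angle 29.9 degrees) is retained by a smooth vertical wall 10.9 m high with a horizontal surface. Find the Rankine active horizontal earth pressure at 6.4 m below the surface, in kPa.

K_a = (1 − sin φ)/(1 + sin φ) = 0.3347.
σ_h = K_a γ z = 0.3347 × 20.9 × 6.4 = 44.77 kPa.

44.8 kPa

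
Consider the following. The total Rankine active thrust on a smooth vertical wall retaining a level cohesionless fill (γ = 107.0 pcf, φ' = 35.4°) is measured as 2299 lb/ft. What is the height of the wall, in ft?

12.7 ft

K_a = 0.2664. P_a = ½ K_a γ H² ⇒ H = √(2P_a/(K_a γ)).
H = √(2×2299/(0.2664×107.0)) = 12.70 ft.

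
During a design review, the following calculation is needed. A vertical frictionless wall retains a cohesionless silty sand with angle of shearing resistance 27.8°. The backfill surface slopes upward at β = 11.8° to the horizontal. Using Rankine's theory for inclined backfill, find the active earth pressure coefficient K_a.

0.392

K_a = cos β · (cos β − √(cos²β − cos²φ)) / (cos β + √(cos²β − cos²φ)).
cos β = 0.9789, cos φ = 0.8846, √(cos²β − cos²φ) = 0.4192.
K_a = 0.9789 × (0.9789 − 0.4192)/(0.9789 + 0.4192) = 0.3919.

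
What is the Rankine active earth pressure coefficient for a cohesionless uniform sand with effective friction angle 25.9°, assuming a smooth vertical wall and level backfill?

K_a = tan²(45° − φ/2) = tan²(32.05°) = 0.3920.

0.392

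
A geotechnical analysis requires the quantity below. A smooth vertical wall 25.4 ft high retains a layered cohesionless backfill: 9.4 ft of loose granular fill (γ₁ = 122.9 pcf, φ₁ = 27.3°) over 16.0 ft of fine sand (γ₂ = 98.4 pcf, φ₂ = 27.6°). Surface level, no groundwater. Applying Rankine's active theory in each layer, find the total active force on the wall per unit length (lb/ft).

K_a1 = tan²(45°−27.3°/2) = 0.3711; K_a2 = tan²(45°−27.6°/2) = 0.3668.
Layer 1: σ at base = K_a1 γ₁ h₁ = 428.8 psf; P₁ = ½×428.8×9.4 = 2015.
Layer 2: σ_v at top = γ₁h₁ = 1155; σ_h top = K_a2×1155 = 423.7; σ_h base = K_a2×(1155+98.4×16.0) = 1001.
P₂ = ½(423.7+1001)×16.0 = 11400. Total P_a = 2015+11400 = 13410 lb/ft.

13400 lb/ft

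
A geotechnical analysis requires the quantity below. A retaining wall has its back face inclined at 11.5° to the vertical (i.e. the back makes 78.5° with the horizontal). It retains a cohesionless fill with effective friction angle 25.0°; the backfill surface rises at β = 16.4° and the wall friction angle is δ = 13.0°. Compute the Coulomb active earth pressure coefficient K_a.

0.622

K_a = sin²(α+φ) / [sin²α · sin(α−δ) · (1 + √{sin(φ+δ)sin(φ−β) / (sin(α−δ)sin(α+β))})²].
With α = 78.5°, φ = 25.0°, δ = 13.0°, β = 16.4°: K_a = 0.6223.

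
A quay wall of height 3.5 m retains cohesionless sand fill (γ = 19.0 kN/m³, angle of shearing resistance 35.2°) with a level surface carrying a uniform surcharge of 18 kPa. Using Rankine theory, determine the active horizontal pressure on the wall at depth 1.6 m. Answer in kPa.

13.0 kPa

K_a = (1 − sin φ)/(1 + sin φ) = 0.2687.
σ_v = γz + q = 19.0 × 1.6 + 18 = 48.40 kPa.
σ_h = K_a σ_v = 0.2687 × 48.40 = 13.00 kPa.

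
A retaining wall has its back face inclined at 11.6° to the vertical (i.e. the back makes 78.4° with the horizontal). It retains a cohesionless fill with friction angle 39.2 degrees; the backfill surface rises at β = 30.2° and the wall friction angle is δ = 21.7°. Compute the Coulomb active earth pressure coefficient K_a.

0.489

K_a = sin²(α+φ) / [sin²α · sin(α−δ) · (1 + √{sin(φ+δ)sin(φ−β) / (sin(α−δ)sin(α+β))})²].
With α = 78.4°, φ = 39.2°, δ = 21.7°, β = 30.2°: K_a = 0.4888.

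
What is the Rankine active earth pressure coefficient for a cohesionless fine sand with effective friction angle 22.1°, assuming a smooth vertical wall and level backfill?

K_a = (1 − sin φ)/(1 + sin φ) = (1 − sin 22.1°)/(1 + sin 22.1°) = 0.4533.

0.453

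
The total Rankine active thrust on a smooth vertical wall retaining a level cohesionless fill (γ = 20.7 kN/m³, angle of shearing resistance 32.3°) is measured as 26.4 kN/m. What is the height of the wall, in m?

K_a = 0.3035. P_a = ½ K_a γ H² ⇒ H = √(2P_a/(K_a γ)).
H = √(2×26.4/(0.3035×20.7)) = 2.899 m.

2.90 m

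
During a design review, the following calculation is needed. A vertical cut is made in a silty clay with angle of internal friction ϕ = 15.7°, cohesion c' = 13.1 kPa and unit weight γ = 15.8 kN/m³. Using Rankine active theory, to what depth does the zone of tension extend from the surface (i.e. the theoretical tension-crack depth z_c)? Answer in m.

2.19 m

K_a = tan²(45° − 15.7°/2) = 0.5741; √K_a = 0.7577.
The active pressure is zero where K_a γ z = 2c√K_a, so z_c = 2c/(γ√K_a) = 2×13.1/(15.8×0.7577) = 2.189 m.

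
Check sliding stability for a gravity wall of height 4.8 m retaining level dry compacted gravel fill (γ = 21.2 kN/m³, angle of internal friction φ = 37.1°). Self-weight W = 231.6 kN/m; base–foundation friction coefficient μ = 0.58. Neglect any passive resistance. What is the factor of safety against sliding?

K_a = tan²(45° − 37.1°/2) = 0.2475.
P_a = ½K_aγH² = 0.5×0.2475×21.2×4.8² = 60.45 kN/m, acting at H/3 = 1.600 m above the base.
FS_sliding = μW / P_a = 0.58×231.6 / 60.45 = 2.222.

2.22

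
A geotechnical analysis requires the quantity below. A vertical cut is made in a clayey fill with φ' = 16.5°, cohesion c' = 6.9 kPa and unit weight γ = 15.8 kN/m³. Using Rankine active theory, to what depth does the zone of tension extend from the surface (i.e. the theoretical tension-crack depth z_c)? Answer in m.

K_a = tan²(45° − 16.5°/2) = 0.5576; √K_a = 0.7467.
The active pressure is zero where K_a γ z = 2c√K_a, so z_c = 2c/(γ√K_a) = 2×6.9/(15.8×0.7467) = 1.170 m.

1.17 m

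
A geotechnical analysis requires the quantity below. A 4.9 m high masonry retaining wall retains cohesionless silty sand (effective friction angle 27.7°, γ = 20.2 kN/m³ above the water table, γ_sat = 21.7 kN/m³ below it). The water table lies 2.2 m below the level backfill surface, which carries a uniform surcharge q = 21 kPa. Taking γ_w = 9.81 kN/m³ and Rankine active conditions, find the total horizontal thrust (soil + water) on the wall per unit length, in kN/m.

K_a = tan²(45° − φ/2) = 0.3653.
γ' = 21.7 − 9.81 = 11.89 kN/m³. h₂ = H − d_w = 2.7 m.
σ'_h: at surface K_a·q = 7.672; at WT K_a(q+γd_w) = 23.91; at base K_a(q+γd_w+γ'h₂) = 35.64 kPa.
P₁ = ½(7.672+23.91)×2.2 = 34.74; P₂ = ½(23.91+35.64)×2.7 = 80.38; P_w = ½γ_w h₂² = 35.76.
Total = 34.74+80.38+35.76 = 150.9 kN/m.

151 kN/m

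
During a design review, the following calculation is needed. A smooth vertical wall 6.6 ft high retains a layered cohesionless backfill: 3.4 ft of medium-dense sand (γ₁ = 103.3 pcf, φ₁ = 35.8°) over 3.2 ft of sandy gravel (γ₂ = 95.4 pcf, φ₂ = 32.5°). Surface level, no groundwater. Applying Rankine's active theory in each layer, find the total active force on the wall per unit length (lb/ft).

K_a1 = tan²(45°−35.8°/2) = 0.2619; K_a2 = tan²(45°−32.5°/2) = 0.3010.
Layer 1: σ at base = K_a1 γ₁ h₁ = 91.97 psf; P₁ = ½×91.97×3.4 = 156.4.
Layer 2: σ_v at top = γ₁h₁ = 351.2; σ_h top = K_a2×351.2 = 105.7; σ_h base = K_a2×(351.2+95.4×3.2) = 197.6.
P₂ = ½(105.7+197.6)×3.2 = 485.3. Total P_a = 156.4+485.3 = 641.6 lb/ft.

642 lb/ft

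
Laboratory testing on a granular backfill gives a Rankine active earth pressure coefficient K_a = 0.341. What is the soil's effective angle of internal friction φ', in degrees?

29.4°

K_a = tan²(45° − φ/2) ⇒ 45° − φ/2 = arctan(√0.341) = 30.28°.
φ = 2(45° − 30.28°) = 29.43°.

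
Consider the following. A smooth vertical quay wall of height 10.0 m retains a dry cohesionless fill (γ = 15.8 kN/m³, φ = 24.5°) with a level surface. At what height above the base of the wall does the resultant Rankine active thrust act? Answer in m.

K_a = 0.4137.
The pressure distribution is triangular, so the resultant acts at H/3 above the base = 10.0/3 = 3.333 m.

3.33 m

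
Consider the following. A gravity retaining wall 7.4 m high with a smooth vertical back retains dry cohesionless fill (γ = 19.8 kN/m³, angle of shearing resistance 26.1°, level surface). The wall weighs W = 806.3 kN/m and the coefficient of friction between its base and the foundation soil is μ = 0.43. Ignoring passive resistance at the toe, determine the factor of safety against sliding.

K_a = tan²(45° − 26.1°/2) = 0.3889.
P_a = ½K_aγH² = 0.5×0.3889×19.8×7.4² = 210.9 kN/m, acting at H/3 = 2.467 m above the base.
FS_sliding = μW / P_a = 0.43×806.3 / 210.9 = 1.644.

1.64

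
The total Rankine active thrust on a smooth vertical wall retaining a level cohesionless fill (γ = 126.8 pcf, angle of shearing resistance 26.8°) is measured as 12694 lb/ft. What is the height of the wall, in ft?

23.0 ft

K_a = 0.3785. P_a = ½ K_a γ H² ⇒ H = √(2P_a/(K_a γ)).
H = √(2×12694/(0.3785×126.8)) = 23.00 ft.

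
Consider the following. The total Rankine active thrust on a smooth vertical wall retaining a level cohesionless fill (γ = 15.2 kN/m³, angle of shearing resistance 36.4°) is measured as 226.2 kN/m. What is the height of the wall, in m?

K_a = 0.2552. P_a = ½ K_a γ H² ⇒ H = √(2P_a/(K_a γ)).
H = √(2×226.2/(0.2552×15.2)) = 10.80 m.

10.8 m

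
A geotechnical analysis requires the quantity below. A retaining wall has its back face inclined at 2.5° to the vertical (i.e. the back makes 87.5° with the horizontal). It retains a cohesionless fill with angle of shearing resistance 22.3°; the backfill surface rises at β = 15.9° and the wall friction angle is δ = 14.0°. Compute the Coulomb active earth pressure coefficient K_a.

K_a = sin²(α+φ) / [sin²α · sin(α−δ) · (1 + √{sin(φ+δ)sin(φ−β) / (sin(α−δ)sin(α+β))})²].
With α = 87.5°, φ = 22.3°, δ = 14.0°, β = 15.9°: K_a = 0.5772.

0.577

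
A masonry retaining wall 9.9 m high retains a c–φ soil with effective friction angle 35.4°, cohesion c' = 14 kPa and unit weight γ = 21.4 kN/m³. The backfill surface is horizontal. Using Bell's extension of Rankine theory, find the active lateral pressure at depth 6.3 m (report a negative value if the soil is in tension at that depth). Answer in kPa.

21.5 kPa

K_a = (1 − sin φ)/(1 + sin φ) = 0.2664.
σ_a = K_a γ z − 2c√K_a = 0.2664×21.4×6.3 − 2×14×0.5161 = 21.46 kPa.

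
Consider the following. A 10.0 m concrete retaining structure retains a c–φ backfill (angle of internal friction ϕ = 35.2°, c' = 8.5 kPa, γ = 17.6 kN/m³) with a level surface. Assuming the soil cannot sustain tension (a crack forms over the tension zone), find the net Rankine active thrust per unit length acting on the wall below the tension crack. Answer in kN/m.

K_a = 0.2687; √K_a = 0.5184.
Tension-crack depth z_c = 2c/(γ√K_a) = 2×8.5/(17.6×0.5184) = 1.863 m.
σ_a at base = K_a γ H − 2c√K_a = 0.2687×17.6×10.0 − 2×8.5×0.5184 = 38.48 kPa.
P_a = ½ × 38.48 × (H − z_c) = 0.5×38.48×8.137 = 156.5 kN/m.

157 kN/m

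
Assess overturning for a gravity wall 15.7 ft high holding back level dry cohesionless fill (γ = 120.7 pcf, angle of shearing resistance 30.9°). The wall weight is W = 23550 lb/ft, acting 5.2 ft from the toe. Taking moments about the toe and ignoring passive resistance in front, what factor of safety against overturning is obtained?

4.89

K_a = tan²(45° − 30.9°/2) = 0.3214.
P_a = ½K_aγH² = 0.5×0.3214×120.7×15.7² = 4781 lb/ft, acting at H/3 = 5.233 ft above the base.
Overturning moment M_o = P_a × H/3 = 4781 × 5.233 = 25020.
Resisting moment M_r = W × 5.2 = 23550 × 5.2 = 122500.
FS_overturning = M_r/M_o = 122500/25020 = 4.894.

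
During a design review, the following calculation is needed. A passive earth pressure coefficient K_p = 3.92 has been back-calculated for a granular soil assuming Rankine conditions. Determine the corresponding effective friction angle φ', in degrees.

36.4°

K_p = (1+sin φ)/(1−sin φ) ⇒ sin φ = (K_p − 1)/(K_p + 1) = 0.5935.
φ = arcsin(0.5935) = 36.41°.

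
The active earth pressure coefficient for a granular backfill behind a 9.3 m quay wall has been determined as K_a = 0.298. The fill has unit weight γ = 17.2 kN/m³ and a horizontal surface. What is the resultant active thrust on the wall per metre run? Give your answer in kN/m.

222 kN/m

P = ½ K_a γ H² = 0.5 × 0.298 × 17.2 × 9.3² = 221.7 kN/m.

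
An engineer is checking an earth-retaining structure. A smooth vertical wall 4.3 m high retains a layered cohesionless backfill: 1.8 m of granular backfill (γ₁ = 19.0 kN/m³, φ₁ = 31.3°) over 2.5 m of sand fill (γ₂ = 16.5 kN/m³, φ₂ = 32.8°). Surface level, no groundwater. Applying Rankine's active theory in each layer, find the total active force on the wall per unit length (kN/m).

K_a1 = tan²(45°−31.3°/2) = 0.3162; K_a2 = tan²(45°−32.8°/2) = 0.2973.
Layer 1: σ at base = K_a1 γ₁ h₁ = 10.81 kPa; P₁ = ½×10.81×1.8 = 9.733.
Layer 2: σ_v at top = γ₁h₁ = 34.20; σ_h top = K_a2×34.20 = 10.17; σ_h base = K_a2×(34.20+16.5×2.5) = 22.43.
P₂ = ½(10.17+22.43)×2.5 = 40.74. Total P_a = 9.733+40.74 = 50.48 kN/m.

50.5 kN/m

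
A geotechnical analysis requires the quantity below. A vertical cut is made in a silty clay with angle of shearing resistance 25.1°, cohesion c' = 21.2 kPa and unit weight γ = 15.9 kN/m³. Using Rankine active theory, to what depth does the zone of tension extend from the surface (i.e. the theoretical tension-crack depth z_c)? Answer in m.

4.19 m

K_a = tan²(45° − 25.1°/2) = 0.4043; √K_a = 0.6358.
The active pressure is zero where K_a γ z = 2c√K_a, so z_c = 2c/(γ√K_a) = 2×21.2/(15.9×0.6358) = 4.194 m.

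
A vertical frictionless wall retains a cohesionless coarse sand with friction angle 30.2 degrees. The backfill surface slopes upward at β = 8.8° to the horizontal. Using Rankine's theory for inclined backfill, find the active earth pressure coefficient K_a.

0.343

K_a = cos β · (cos β − √(cos²β − cos²φ)) / (cos β + √(cos²β − cos²φ)).
cos β = 0.9882, cos φ = 0.8643, √(cos²β − cos²φ) = 0.4792.
K_a = 0.9882 × (0.9882 − 0.4792)/(0.9882 + 0.4792) = 0.3428.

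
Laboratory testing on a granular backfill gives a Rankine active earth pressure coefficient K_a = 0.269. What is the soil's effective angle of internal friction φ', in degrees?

K_a = tan²(45° − φ/2) ⇒ 45° − φ/2 = arctan(√0.269) = 27.41°.
φ = 2(45° − 27.41°) = 35.17°.

35.2°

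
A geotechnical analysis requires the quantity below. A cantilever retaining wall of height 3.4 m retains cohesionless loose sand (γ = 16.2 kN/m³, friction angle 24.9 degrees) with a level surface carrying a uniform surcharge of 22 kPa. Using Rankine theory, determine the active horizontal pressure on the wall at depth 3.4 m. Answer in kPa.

31.4 kPa

K_a = (1 − sin φ)/(1 + sin φ) = 0.4074.
σ_v = γz + q = 16.2 × 3.4 + 22 = 77.08 kPa.
σ_h = K_a σ_v = 0.4074 × 77.08 = 31.40 kPa.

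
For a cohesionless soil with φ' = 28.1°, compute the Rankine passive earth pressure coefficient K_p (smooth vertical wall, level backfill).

K_p = (1 + sin φ)/(1 − sin φ) = tan²(45° + 28.1°/2) = 2.781.

2.78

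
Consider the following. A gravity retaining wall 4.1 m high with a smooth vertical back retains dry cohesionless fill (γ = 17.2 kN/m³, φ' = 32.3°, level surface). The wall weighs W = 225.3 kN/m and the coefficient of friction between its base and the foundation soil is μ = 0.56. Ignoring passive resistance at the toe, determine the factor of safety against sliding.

K_a = tan²(45° − 32.3°/2) = 0.3035.
P_a = ½K_aγH² = 0.5×0.3035×17.2×4.1² = 43.87 kN/m, acting at H/3 = 1.367 m above the base.
FS_sliding = μW / P_a = 0.56×225.3 / 43.87 = 2.876.

2.88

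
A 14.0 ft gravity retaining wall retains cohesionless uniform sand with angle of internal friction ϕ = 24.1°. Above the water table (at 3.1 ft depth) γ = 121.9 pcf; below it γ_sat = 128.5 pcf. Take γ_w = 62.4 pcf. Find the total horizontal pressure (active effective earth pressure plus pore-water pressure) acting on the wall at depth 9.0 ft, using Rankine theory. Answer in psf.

691 psf

K_a = (1 − sin φ)/(1 + sin φ) = 0.4201.
γ' = 128.5 − 62.4 = 66.10 pcf.
Effective vertical stress at 9.0 ft: σ'_v = 121.9×3.1 + 66.10×5.90 = 767.9 psf.
σ'_h = K_a σ'_v = 0.4201 × 767.9 = 322.6 psf; u = γ_w × 5.90 = 368.2 psf.
Total σ_h = 322.6 + 368.2 = 690.8 psf.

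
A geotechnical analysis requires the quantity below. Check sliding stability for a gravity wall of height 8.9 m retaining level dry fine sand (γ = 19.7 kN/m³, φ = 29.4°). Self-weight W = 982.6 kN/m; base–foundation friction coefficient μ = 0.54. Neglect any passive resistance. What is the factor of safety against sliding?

1.99

K_a = tan²(45° − 29.4°/2) = 0.3415.
P_a = ½K_aγH² = 0.5×0.3415×19.7×8.9² = 266.4 kN/m, acting at H/3 = 2.967 m above the base.
FS_sliding = μW / P_a = 0.54×982.6 / 266.4 = 1.992.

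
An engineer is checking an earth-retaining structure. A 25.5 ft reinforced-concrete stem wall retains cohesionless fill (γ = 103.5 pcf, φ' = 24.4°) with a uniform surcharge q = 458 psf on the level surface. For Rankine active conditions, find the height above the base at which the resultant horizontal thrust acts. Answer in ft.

K_a = 0.4153.
Triangular part P₁ = ½K_aγH² = 13980 at H/3 = 8.500 ft; rectangular part P₂ = K_a q H = 4851 at H/2 = 12.75 ft.
ȳ = (P₁·8.500 + P₂·12.75)/(P₁+P₂) = 9.595 ft.

9.60 ft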